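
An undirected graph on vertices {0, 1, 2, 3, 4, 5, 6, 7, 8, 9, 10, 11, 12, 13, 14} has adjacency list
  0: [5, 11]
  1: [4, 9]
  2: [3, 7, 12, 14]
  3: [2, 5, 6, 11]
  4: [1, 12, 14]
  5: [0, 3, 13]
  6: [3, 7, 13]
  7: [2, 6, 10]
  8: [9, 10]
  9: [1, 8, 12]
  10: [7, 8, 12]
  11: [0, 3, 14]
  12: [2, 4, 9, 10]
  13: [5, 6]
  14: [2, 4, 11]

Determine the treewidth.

A width-3 tree decomposition is:
Bags: B1 = {0, 5, 6, 13}  B2 = {0, 3, 5, 6}  B3 = {0, 3, 6, 11}  B4 = {3, 6, 7, 11}  B5 = {2, 3, 7, 11}  B6 = {2, 7, 11, 14}  B7 = {2, 7, 10, 14}  B8 = {2, 10, 12, 14}  B9 = {4, 10, 12, 14}  B10 = {4, 8, 10, 12}  B11 = {4, 8, 9, 12}  B12 = {1, 4, 8, 9}
Tree: B1–B2, B2–B3, B3–B4, B4–B5, B5–B6, B6–B7, B7–B8, B8–B9, B9–B10, B10–B11, B11–B12
Each bag holds 4 vertices, so the decomposition has width 3, which upper-bounds the treewidth. For the lower bound: the 4 vertex sets {0,5,13}, {6}, {3}, {2,7,11,14} are disjoint, each induces a connected subgraph, and every pair is joined by at least one edge of G. Contracting each set to a single vertex therefore yields K_{4} as a minor, and since treewidth is minor-monotone, tw(G) ≥ tw(K_{4}) = 3. Combining the bounds, tw(G) = 3.

3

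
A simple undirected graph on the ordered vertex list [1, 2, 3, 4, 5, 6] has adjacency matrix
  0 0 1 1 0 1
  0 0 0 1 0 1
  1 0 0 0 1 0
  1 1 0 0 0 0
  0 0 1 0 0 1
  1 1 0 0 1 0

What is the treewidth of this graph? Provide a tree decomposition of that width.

Treewidth 2.
One optimal decomposition is:
Bags: B1 = {1, 2, 4}  B2 = {1, 2, 6}  B3 = {1, 3, 6}  B4 = {3, 5, 6}
Tree: B1–B2, B2–B3, B3–B4

Each bag holds 3 vertices, so the decomposition has width 2, which upper-bounds the treewidth. Since 4–2–6–1–4 is a cycle in G, G is not acyclic. Forests are exactly the graphs of treewidth ≤ 1, so tw(G) ≥ 2. Combining the bounds, tw(G) = 2.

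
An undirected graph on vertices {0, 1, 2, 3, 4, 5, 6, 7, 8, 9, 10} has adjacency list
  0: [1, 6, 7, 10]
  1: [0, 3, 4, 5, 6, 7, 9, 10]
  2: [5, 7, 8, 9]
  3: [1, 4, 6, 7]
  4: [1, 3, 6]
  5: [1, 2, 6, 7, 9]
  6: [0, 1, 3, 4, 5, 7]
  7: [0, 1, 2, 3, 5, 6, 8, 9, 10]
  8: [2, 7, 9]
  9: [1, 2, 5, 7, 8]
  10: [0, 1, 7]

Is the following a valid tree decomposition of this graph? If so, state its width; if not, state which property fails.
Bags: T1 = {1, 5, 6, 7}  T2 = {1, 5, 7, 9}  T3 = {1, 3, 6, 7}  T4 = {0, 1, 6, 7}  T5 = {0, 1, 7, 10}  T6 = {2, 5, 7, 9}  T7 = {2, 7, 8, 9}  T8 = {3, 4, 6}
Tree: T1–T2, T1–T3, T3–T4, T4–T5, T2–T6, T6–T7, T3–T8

No — edge (1,4) lies in no bag.

A tree decomposition must satisfy three properties: every vertex lies in some bag; for every edge, both endpoints lie together in some bag; and for every vertex, the bags containing it form a connected subtree. Here edge (1,4) lies in no bag, so the decomposition is invalid.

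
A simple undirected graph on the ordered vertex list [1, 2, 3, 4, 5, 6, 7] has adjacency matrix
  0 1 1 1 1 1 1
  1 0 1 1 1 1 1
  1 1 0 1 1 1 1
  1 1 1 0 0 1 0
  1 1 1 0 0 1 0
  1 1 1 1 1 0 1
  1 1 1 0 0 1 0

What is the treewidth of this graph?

4

A width-4 tree decomposition is:
Bags: B1 = {1, 2, 3, 6, 7}  B2 = {1, 2, 3, 5, 6}  B3 = {1, 2, 3, 4, 6}
Tree: B1–B2, B2–B3
Each bag holds 5 vertices, so the decomposition has width 4, which upper-bounds the treewidth. Conversely, {1, 2, 3, 4, 6} is a clique of size 5, and the vertices of any clique must share a bag in every tree decomposition; so some bag has ≥ 5 vertices and tw(G) ≥ 4. The upper and lower bounds meet at 4, so that is the treewidth.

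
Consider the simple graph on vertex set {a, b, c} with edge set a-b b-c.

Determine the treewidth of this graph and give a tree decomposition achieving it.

Treewidth 1.
Bags: B1 = {b, c}  B2 = {a, b}
Tree: B1–B2

The largest bag has 2 vertices, giving width 1; this decomposition certifies tw(G) ≤ 1. Any graph with an edge has treewidth ≥ 1, and G has the edge b–c. Hence tw(G) = 1 exactly.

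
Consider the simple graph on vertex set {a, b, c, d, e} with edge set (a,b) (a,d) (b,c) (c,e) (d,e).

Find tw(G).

2

A width-2 tree decomposition is:
Bags: B1 = {a, d, e}  B2 = {a, b, e}  B3 = {b, c, e}
Tree: B1–B2, B2–B3
Each bag holds 3 vertices, so the decomposition has width 2, which upper-bounds the treewidth. Since e–d–a–b–c–e is a cycle in G, G is not acyclic. Forests are exactly the graphs of treewidth ≤ 1, so tw(G) ≥ 2. Combining the bounds, tw(G) = 2.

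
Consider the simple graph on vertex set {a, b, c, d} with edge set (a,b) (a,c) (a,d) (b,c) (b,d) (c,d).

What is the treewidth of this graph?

3

A width-3 tree decomposition is:
Bags: B1 = {a, b, c, d}
Tree: (single bag)
A single bag containing all 4 vertices is trivially a valid decomposition of width 3. On the other hand G contains the 4-clique {a, b, c, d}. A clique must lie in a single bag of any decomposition, so no decomposition can have width below 3. Therefore the treewidth is 3.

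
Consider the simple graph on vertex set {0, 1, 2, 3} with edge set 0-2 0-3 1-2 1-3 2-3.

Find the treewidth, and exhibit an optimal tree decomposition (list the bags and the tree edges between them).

Treewidth 2.
Bags: B1 = {0, 2, 3}  B2 = {1, 2, 3}
Tree: B1–B2

The largest bag has 3 vertices, giving width 2; this decomposition certifies tw(G) ≤ 2. Conversely, {0, 2, 3} is a clique of size 3, and the vertices of any clique must share a bag in every tree decomposition; so some bag has ≥ 3 vertices and tw(G) ≥ 2. Hence tw(G) = 2 exactly.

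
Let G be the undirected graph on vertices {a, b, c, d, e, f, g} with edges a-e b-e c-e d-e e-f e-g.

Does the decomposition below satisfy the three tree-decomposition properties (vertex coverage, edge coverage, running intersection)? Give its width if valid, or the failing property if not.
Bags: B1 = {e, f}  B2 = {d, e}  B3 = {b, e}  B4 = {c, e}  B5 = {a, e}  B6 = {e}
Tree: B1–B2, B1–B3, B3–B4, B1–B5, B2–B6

A tree decomposition must satisfy three properties: every vertex lies in some bag; for every edge, both endpoints lie together in some bag; and for every vertex, the bags containing it form a connected subtree. Here vertex g appears in no bag, so the decomposition is invalid.

No — vertex g appears in no bag.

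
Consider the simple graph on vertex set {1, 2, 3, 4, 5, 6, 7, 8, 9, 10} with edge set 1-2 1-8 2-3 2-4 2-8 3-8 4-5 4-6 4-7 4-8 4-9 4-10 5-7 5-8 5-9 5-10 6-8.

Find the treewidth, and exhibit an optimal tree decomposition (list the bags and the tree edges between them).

Treewidth 2.
Bags: B1 = {2, 4, 8}  B2 = {4, 5, 8}  B3 = {4, 5, 10}  B4 = {1, 2, 8}  B5 = {2, 3, 8}  B6 = {4, 6, 8}  B7 = {4, 5, 9}  B8 = {4, 5, 7}
Tree: B1–B2, B2–B3, B1–B4, B4–B5, B2–B6, B3–B7, B7–B8

Every bag has size at most 3, so the width is 3 − 1 = 2 and tw(G) ≤ 2. Conversely, {1, 2, 8} is a clique of size 3, and the vertices of any clique must share a bag in every tree decomposition; so some bag has ≥ 3 vertices and tw(G) ≥ 2. The upper and lower bounds meet at 2, so that is the treewidth.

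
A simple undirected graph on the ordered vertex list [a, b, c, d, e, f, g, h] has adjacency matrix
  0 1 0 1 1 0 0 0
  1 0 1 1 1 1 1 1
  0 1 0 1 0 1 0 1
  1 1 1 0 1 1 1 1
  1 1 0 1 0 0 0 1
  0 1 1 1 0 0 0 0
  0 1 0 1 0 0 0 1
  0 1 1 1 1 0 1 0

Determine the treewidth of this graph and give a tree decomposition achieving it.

Treewidth 3.
One optimal decomposition is:
Bags: B1 = {b, c, d, h}  B2 = {b, d, e, h}  B3 = {a, b, d, e}  B4 = {b, d, g, h}  B5 = {b, c, d, f}
Tree: B1–B2, B2–B3, B2–B4, B1–B5

Every bag has size at most 4, so the width is 4 − 1 = 3 and tw(G) ≤ 3. On the other hand G contains the 4-clique {a, b, d, e}. A clique must lie in a single bag of any decomposition, so no decomposition can have width below 3. Hence tw(G) = 3 exactly.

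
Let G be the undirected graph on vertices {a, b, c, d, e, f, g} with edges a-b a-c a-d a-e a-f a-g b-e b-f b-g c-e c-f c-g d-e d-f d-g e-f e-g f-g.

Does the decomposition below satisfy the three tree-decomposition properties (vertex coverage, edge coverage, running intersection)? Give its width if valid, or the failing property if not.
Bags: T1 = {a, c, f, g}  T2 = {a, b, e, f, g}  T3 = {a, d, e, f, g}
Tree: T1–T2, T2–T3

No — edge (e,c) lies in no bag.

A tree decomposition must satisfy three properties: every vertex lies in some bag; for every edge, both endpoints lie together in some bag; and for every vertex, the bags containing it form a connected subtree. Here edge (e,c) lies in no bag, so the decomposition is invalid.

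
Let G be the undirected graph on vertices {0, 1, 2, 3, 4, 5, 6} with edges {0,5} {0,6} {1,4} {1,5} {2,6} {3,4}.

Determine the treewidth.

1

A width-1 tree decomposition is:
Bags: B1 = {2, 6}  B2 = {0, 6}  B3 = {0, 5}  B4 = {1, 5}  B5 = {1, 4}  B6 = {3, 4}
Tree: B1–B2, B2–B3, B3–B4, B4–B5, B5–B6
Each bag holds 2 vertices, so the decomposition has width 1, which upper-bounds the treewidth. Since G has at least one edge (e.g. 2–6), it is not an edgeless graph, so tw(G) ≥ 1. Hence tw(G) = 1 exactly.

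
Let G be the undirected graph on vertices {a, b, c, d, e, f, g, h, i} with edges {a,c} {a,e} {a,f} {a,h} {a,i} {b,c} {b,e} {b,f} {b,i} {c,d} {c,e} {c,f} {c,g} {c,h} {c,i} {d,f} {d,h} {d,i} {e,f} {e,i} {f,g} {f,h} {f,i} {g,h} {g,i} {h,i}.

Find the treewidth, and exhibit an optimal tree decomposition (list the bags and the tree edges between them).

The largest bag has 5 vertices, giving width 4; this decomposition certifies tw(G) ≤ 4. Conversely, {a, c, e, f, i} is a clique of size 5, and the vertices of any clique must share a bag in every tree decomposition; so some bag has ≥ 5 vertices and tw(G) ≥ 4. The upper and lower bounds meet at 4, so that is the treewidth.

Treewidth 4.
One such decomposition:
Bags: B1 = {c, f, g, h, i}  B2 = {a, c, f, h, i}  B3 = {a, c, e, f, i}  B4 = {c, d, f, h, i}  B5 = {b, c, e, f, i}
Tree: B1–B2, B2–B3, B2–B4, B3–B5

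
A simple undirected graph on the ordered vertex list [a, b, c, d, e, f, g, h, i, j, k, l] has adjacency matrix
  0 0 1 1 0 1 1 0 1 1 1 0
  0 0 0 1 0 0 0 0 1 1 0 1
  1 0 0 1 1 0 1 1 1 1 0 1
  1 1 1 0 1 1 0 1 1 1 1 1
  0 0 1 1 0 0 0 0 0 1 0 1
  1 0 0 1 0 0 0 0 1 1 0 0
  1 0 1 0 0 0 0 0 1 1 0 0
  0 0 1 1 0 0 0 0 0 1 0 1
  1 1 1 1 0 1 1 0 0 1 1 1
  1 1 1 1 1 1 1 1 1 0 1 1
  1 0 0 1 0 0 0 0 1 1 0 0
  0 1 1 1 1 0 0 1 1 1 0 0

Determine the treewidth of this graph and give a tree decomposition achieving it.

Treewidth 4.
One optimal decomposition is:
Bags: B1 = {a, c, d, i, j}  B2 = {a, d, f, i, j}  B3 = {c, d, i, j, l}  B4 = {c, d, e, j, l}  B5 = {a, d, i, j, k}  B6 = {c, d, h, j, l}  B7 = {a, c, g, i, j}  B8 = {b, d, i, j, l}
Tree: B1–B2, B1–B3, B3–B4, B2–B5, B4–B6, B1–B7, B3–B8

Each bag holds 5 vertices, so the decomposition has width 4, which upper-bounds the treewidth. Conversely, {c, d, e, j, l} is a clique of size 5, and the vertices of any clique must share a bag in every tree decomposition; so some bag has ≥ 5 vertices and tw(G) ≥ 4. The upper and lower bounds meet at 4, so that is the treewidth.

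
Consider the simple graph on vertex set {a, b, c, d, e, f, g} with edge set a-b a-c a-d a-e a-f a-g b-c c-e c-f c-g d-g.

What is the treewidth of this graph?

2

A width-2 tree decomposition is:
Bags: B1 = {a, c, g}  B2 = {a, c, e}  B3 = {a, b, c}  B4 = {a, c, f}  B5 = {a, d, g}
Tree: B1–B2, B1–B3, B1–B4, B1–B5
Every bag has size at most 3, so the width is 3 − 1 = 2 and tw(G) ≤ 2. On the other hand G contains the 3-clique {a, d, g}. A clique must lie in a single bag of any decomposition, so no decomposition can have width below 2. The upper and lower bounds meet at 2, so that is the treewidth.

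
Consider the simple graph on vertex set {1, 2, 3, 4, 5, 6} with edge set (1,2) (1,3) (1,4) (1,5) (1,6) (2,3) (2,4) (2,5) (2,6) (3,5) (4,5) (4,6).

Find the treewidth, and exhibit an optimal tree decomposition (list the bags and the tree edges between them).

Treewidth 3.
One optimal decomposition is:
Bags: B1 = {1, 2, 4, 5}  B2 = {1, 2, 3, 5}  B3 = {1, 2, 4, 6}
Tree: B1–B2, B1–B3

Each bag holds 4 vertices, so the decomposition has width 3, which upper-bounds the treewidth. For the lower bound, the 4 vertices {1, 2, 3, 5} are pairwise adjacent, and any tree decomposition puts a clique entirely inside one bag — forcing width ≥ 3. The upper and lower bounds meet at 3, so that is the treewidth.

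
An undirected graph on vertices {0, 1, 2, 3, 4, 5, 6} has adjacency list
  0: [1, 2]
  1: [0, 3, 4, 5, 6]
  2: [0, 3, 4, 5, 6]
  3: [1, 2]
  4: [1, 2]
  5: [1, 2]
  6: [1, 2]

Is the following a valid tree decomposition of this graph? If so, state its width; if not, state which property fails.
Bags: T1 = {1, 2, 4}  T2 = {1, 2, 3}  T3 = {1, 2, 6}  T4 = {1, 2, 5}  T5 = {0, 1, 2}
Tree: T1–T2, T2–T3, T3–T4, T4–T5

Yes; width 2.

Every vertex of G appears in some bag (union = {0, 1, 2, 3, 4, 5, 6}); every edge is covered by a bag; and for each vertex v the set of bags containing v is connected in the bag tree. The decomposition is therefore valid. The largest bag has 3 vertices, so the width is 2.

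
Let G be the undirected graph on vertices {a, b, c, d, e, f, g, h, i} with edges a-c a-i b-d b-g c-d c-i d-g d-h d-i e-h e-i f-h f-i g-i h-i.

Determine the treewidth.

2

A width-2 tree decomposition is:
Bags: B1 = {d, g, i}  B2 = {d, h, i}  B3 = {c, d, i}  B4 = {e, h, i}  B5 = {f, h, i}  B6 = {b, d, g}  B7 = {a, c, i}
Tree: B1–B2, B2–B3, B2–B4, B4–B5, B1–B6, B3–B7
Every bag has size at most 3, so the width is 3 − 1 = 2 and tw(G) ≤ 2. On the other hand G contains the 3-clique {b, d, g}. A clique must lie in a single bag of any decomposition, so no decomposition can have width below 2. Combining the bounds, tw(G) = 2.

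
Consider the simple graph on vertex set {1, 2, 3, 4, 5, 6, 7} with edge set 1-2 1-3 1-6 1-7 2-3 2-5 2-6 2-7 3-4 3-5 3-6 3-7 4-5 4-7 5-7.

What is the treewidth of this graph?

3

A width-3 tree decomposition is:
Bags: B1 = {1, 2, 3, 6}  B2 = {1, 2, 3, 7}  B3 = {2, 3, 5, 7}  B4 = {3, 4, 5, 7}
Tree: B1–B2, B2–B3, B3–B4
The largest bag has 4 vertices, giving width 3; this decomposition certifies tw(G) ≤ 3. On the other hand G contains the 4-clique {1, 2, 3, 6}. A clique must lie in a single bag of any decomposition, so no decomposition can have width below 3. Hence tw(G) = 3 exactly.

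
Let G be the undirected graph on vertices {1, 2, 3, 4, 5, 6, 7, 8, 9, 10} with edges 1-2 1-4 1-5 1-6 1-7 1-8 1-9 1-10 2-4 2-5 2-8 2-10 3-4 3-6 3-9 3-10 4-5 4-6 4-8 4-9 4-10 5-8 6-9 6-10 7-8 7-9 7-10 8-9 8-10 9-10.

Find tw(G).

A width-4 tree decomposition is:
Bags: B1 = {1, 7, 8, 9, 10}  B2 = {1, 4, 8, 9, 10}  B3 = {1, 4, 6, 9, 10}  B4 = {3, 4, 6, 9, 10}  B5 = {1, 2, 4, 8, 10}  B6 = {1, 2, 4, 5, 8}
Tree: B1–B2, B2–B3, B3–B4, B2–B5, B5–B6
Every bag has size at most 5, so the width is 5 − 1 = 4 and tw(G) ≤ 4. On the other hand G contains the 5-clique {1, 4, 8, 9, 10}. A clique must lie in a single bag of any decomposition, so no decomposition can have width below 4. Therefore the treewidth is 4.

4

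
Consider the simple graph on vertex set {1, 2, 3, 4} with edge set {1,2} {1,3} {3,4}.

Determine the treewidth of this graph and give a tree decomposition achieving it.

Treewidth 1.
Bags: B1 = {1, 2}  B2 = {1, 3}  B3 = {3, 4}
Tree: B1–B2, B2–B3

Every bag has size at most 2, so the width is 2 − 1 = 1 and tw(G) ≤ 1. Since G has at least one edge (e.g. 2–1), it is not an edgeless graph, so tw(G) ≥ 1. Therefore the treewidth is 1.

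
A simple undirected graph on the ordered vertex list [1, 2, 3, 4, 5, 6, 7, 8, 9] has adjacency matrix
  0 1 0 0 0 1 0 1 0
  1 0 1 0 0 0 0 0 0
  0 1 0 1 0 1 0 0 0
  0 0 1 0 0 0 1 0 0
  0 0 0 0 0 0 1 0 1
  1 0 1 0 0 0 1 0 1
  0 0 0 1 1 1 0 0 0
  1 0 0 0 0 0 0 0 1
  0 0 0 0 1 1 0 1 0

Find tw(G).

3

A width-3 tree decomposition is:
Bags: B1 = {5, 7, 8, 9}  B2 = {6, 7, 8, 9}  B3 = {1, 6, 7, 8}  B4 = {1, 4, 6, 7}  B5 = {1, 3, 4, 6}  B6 = {1, 2, 3, 4}
Tree: B1–B2, B2–B3, B3–B4, B4–B5, B5–B6
Every bag has size at most 4, so the width is 4 − 1 = 3 and tw(G) ≤ 3. For the lower bound: the 4 vertex sets {5,8,9}, {7}, {6}, {1,2,3,4} are disjoint, each induces a connected subgraph, and every pair is joined by at least one edge of G. Contracting each set to a single vertex therefore yields K_{4} as a minor, and since treewidth is minor-monotone, tw(G) ≥ tw(K_{4}) = 3. Therefore the treewidth is 3.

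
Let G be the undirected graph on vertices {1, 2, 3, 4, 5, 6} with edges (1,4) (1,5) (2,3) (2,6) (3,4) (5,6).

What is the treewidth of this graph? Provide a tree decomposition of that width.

The largest bag has 3 vertices, giving width 2; this decomposition certifies tw(G) ≤ 2. The edges 6–2–3–4–1–5–6 form a cycle, so G is not a tree and its treewidth is at least 2. The upper and lower bounds meet at 2, so that is the treewidth.

Treewidth 2.
One optimal decomposition is:
Bags: B1 = {2, 3, 6}  B2 = {3, 4, 6}  B3 = {1, 4, 6}  B4 = {1, 5, 6}
Tree: B1–B2, B2–B3, B3–B4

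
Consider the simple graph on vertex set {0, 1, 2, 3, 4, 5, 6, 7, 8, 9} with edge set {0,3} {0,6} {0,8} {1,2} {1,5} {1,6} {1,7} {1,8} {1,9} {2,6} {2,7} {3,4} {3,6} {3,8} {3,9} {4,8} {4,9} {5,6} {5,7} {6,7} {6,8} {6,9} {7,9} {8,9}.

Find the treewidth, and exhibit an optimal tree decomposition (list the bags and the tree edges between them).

The largest bag has 4 vertices, giving width 3; this decomposition certifies tw(G) ≤ 3. On the other hand G contains the 4-clique {3, 4, 8, 9}. A clique must lie in a single bag of any decomposition, so no decomposition can have width below 3. Combining the bounds, tw(G) = 3.

Treewidth 3.
One such decomposition:
Bags: B1 = {3, 6, 8, 9}  B2 = {1, 6, 8, 9}  B3 = {3, 4, 8, 9}  B4 = {0, 3, 6, 8}  B5 = {1, 6, 7, 9}  B6 = {1, 5, 6, 7}  B7 = {1, 2, 6, 7}
Tree: B1–B2, B1–B3, B1–B4, B2–B5, B5–B6, B6–B7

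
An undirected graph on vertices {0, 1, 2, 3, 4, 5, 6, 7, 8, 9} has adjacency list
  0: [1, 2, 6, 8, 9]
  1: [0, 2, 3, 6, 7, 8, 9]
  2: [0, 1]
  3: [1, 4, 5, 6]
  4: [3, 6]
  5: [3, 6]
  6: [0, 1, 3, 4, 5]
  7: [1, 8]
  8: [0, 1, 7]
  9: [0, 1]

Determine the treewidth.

2

A width-2 tree decomposition is:
Bags: B1 = {0, 1, 6}  B2 = {1, 3, 6}  B3 = {3, 5, 6}  B4 = {0, 1, 8}  B5 = {1, 7, 8}  B6 = {0, 1, 2}  B7 = {0, 1, 9}  B8 = {3, 4, 6}
Tree: B1–B2, B2–B3, B1–B4, B4–B5, B4–B6, B1–B7, B3–B8
The largest bag has 3 vertices, giving width 2; this decomposition certifies tw(G) ≤ 2. Conversely, {0, 1, 8} is a clique of size 3, and the vertices of any clique must share a bag in every tree decomposition; so some bag has ≥ 3 vertices and tw(G) ≥ 2. Combining the bounds, tw(G) = 2.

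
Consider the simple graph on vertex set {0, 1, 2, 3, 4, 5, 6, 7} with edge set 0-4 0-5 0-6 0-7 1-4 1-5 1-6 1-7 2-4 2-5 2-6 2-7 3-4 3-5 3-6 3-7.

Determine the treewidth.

A width-4 tree decomposition is:
Bags: B1 = {0, 1, 2, 3, 5}  B2 = {0, 1, 2, 3, 7}  B3 = {0, 1, 2, 3, 4}  B4 = {0, 1, 2, 3, 6}
Tree: B1–B2, B2–B3, B3–B4
Every bag has size at most 5, so the width is 5 − 1 = 4 and tw(G) ≤ 4. For the lower bound: the 5 vertex sets {2,5}, {1,7}, {0,4}, {3}, {6} are disjoint, each induces a connected subgraph, and every pair is joined by at least one edge of G. Contracting each set to a single vertex therefore yields K_{5} as a minor, and since treewidth is minor-monotone, tw(G) ≥ tw(K_{5}) = 4. Therefore the treewidth is 4.

4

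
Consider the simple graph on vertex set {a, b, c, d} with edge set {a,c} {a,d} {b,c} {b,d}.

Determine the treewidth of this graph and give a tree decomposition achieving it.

The largest bag has 3 vertices, giving width 2; this decomposition certifies tw(G) ≤ 2. The edges d–a–c–b–d form a cycle, so G is not a tree and its treewidth is at least 2. Therefore the treewidth is 2.

Treewidth 2.
Bags: B1 = {a, c, d}  B2 = {b, c, d}
Tree: B1–B2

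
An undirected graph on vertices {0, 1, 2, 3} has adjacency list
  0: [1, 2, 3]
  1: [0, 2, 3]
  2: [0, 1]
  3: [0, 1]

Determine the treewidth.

A width-2 tree decomposition is:
Bags: B1 = {0, 1, 2}  B2 = {0, 1, 3}
Tree: B1–B2
The largest bag has 3 vertices, giving width 2; this decomposition certifies tw(G) ≤ 2. Conversely, {0, 1, 2} is a clique of size 3, and the vertices of any clique must share a bag in every tree decomposition; so some bag has ≥ 3 vertices and tw(G) ≥ 2. The upper and lower bounds meet at 2, so that is the treewidth.

2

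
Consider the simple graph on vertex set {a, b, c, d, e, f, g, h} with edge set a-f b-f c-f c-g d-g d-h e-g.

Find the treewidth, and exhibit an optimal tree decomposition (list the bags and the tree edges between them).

Treewidth 1.
One such decomposition:
Bags: B1 = {c, f}  B2 = {c, g}  B3 = {b, f}  B4 = {e, g}  B5 = {d, g}  B6 = {a, f}  B7 = {d, h}
Tree: B1–B2, B1–B3, B2–B4, B4–B5, B1–B6, B5–B7

Every bag has size at most 2, so the width is 2 − 1 = 1 and tw(G) ≤ 1. Any graph with an edge has treewidth ≥ 1, and G has the edge c–f. The upper and lower bounds meet at 1, so that is the treewidth.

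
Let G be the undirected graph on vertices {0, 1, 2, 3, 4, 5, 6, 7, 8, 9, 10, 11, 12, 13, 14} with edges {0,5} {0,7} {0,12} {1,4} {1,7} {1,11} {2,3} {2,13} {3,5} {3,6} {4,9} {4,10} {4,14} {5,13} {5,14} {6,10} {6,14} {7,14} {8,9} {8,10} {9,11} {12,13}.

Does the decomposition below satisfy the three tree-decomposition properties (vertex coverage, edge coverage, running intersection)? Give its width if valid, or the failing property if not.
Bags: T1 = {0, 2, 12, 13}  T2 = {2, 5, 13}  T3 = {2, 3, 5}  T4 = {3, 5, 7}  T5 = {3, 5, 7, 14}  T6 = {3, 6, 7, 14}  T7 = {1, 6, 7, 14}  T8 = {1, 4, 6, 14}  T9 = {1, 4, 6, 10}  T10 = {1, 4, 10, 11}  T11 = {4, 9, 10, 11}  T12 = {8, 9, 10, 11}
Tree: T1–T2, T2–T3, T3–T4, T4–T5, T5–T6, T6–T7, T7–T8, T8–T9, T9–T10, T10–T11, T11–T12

No — edge (0,5) lies in no bag.

A tree decomposition must satisfy three properties: every vertex lies in some bag; for every edge, both endpoints lie together in some bag; and for every vertex, the bags containing it form a connected subtree. Here edge (0,5) lies in no bag, so the decomposition is invalid.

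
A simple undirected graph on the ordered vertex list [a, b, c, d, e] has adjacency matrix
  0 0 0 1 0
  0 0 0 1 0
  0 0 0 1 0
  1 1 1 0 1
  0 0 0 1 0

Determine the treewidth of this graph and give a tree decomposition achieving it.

Each bag holds 2 vertices, so the decomposition has width 1, which upper-bounds the treewidth. Since G has at least one edge (e.g. d–e), it is not an edgeless graph, so tw(G) ≥ 1. The upper and lower bounds meet at 1, so that is the treewidth.

Treewidth 1.
One such decomposition:
Bags: B1 = {d, e}  B2 = {c, d}  B3 = {a, d}  B4 = {b, d}
Tree: B1–B2, B2–B3, B3–B4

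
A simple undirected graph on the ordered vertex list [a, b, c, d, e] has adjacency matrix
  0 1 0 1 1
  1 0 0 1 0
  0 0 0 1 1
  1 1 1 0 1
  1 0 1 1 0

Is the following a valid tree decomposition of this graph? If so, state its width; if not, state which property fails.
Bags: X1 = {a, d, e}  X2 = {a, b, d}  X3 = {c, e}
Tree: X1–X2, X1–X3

No — edge (d,c) lies in no bag.

A tree decomposition must satisfy three properties: every vertex lies in some bag; for every edge, both endpoints lie together in some bag; and for every vertex, the bags containing it form a connected subtree. Here edge (d,c) lies in no bag, so the decomposition is invalid.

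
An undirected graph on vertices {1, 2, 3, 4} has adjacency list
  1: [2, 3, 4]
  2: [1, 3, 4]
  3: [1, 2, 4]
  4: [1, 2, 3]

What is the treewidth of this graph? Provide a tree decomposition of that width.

Treewidth 3.
One such decomposition:
Bags: B1 = {1, 2, 3, 4}
Tree: (single bag)

With just one bag of size 4, the width is 4 − 1 = 3, so tw(G) ≤ 3. For the lower bound, the 4 vertices {1, 2, 3, 4} are pairwise adjacent, and any tree decomposition puts a clique entirely inside one bag — forcing width ≥ 3. The upper and lower bounds meet at 3, so that is the treewidth.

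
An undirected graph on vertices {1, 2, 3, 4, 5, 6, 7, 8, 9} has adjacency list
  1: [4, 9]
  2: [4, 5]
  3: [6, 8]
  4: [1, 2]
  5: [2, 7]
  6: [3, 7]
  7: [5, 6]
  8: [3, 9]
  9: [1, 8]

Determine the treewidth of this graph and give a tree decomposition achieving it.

Each bag holds 3 vertices, so the decomposition has width 2, which upper-bounds the treewidth. For the lower bound, G contains the cycle 6–3–8–9–1–4–2–5–7–6, so G is not a forest; only forests have treewidth ≤ 1, hence tw(G) ≥ 2. Therefore the treewidth is 2.

Treewidth 2.
One such decomposition:
Bags: B1 = {3, 6, 8}  B2 = {6, 8, 9}  B3 = {1, 6, 9}  B4 = {1, 4, 6}  B5 = {2, 4, 6}  B6 = {2, 5, 6}  B7 = {5, 6, 7}
Tree: B1–B2, B2–B3, B3–B4, B4–B5, B5–B6, B6–B7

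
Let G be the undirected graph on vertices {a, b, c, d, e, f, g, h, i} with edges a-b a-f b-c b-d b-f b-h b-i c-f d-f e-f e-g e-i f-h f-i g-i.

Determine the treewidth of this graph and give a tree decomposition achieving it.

Treewidth 2.
Bags: B1 = {b, f, h}  B2 = {b, f, i}  B3 = {a, b, f}  B4 = {b, c, f}  B5 = {e, f, i}  B6 = {b, d, f}  B7 = {e, g, i}
Tree: B1–B2, B1–B3, B1–B4, B2–B5, B2–B6, B5–B7

Every bag has size at most 3, so the width is 3 − 1 = 2 and tw(G) ≤ 2. On the other hand G contains the 3-clique {e, g, i}. A clique must lie in a single bag of any decomposition, so no decomposition can have width below 2. Combining the bounds, tw(G) = 2.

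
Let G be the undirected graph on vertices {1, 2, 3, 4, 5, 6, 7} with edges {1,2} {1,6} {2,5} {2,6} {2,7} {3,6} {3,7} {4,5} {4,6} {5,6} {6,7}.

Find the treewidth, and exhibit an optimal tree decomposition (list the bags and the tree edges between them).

Every bag has size at most 3, so the width is 3 − 1 = 2 and tw(G) ≤ 2. For the lower bound, the 3 vertices {1, 2, 6} are pairwise adjacent, and any tree decomposition puts a clique entirely inside one bag — forcing width ≥ 2. Combining the bounds, tw(G) = 2.

Treewidth 2.
Bags: B1 = {2, 6, 7}  B2 = {3, 6, 7}  B3 = {2, 5, 6}  B4 = {1, 2, 6}  B5 = {4, 5, 6}
Tree: B1–B2, B1–B3, B1–B4, B3–B5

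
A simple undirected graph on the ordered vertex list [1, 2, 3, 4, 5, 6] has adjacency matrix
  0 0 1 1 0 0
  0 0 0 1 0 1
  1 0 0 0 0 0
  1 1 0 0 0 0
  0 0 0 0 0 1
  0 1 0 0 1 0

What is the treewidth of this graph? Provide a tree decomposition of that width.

Treewidth 1.
One such decomposition:
Bags: B1 = {5, 6}  B2 = {2, 6}  B3 = {2, 4}  B4 = {1, 4}  B5 = {1, 3}
Tree: B1–B2, B2–B3, B3–B4, B4–B5

Each bag holds 2 vertices, so the decomposition has width 1, which upper-bounds the treewidth. Since G has at least one edge (e.g. 5–6), it is not an edgeless graph, so tw(G) ≥ 1. Hence tw(G) = 1 exactly.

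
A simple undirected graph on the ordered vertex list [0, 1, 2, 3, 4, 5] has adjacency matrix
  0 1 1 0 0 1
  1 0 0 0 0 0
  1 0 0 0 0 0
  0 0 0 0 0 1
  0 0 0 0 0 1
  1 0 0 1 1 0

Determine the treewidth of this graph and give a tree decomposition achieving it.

Treewidth 1.
One optimal decomposition is:
Bags: B1 = {3, 5}  B2 = {0, 5}  B3 = {0, 2}  B4 = {4, 5}  B5 = {0, 1}
Tree: B1–B2, B2–B3, B1–B4, B3–B5

The largest bag has 2 vertices, giving width 1; this decomposition certifies tw(G) ≤ 1. Any graph with an edge has treewidth ≥ 1, and G has the edge 3–5. Hence tw(G) = 1 exactly.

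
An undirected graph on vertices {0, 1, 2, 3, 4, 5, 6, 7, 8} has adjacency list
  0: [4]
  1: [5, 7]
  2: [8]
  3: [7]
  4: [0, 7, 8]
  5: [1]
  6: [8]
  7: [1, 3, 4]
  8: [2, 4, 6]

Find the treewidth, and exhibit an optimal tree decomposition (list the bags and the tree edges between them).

Treewidth 1.
One optimal decomposition is:
Bags: B1 = {4, 8}  B2 = {4, 7}  B3 = {6, 8}  B4 = {1, 7}  B5 = {1, 5}  B6 = {3, 7}  B7 = {0, 4}  B8 = {2, 8}
Tree: B1–B2, B1–B3, B2–B4, B4–B5, B4–B6, B1–B7, B3–B8

Each bag holds 2 vertices, so the decomposition has width 1, which upper-bounds the treewidth. Any graph with an edge has treewidth ≥ 1, and G has the edge 4–8. Combining the bounds, tw(G) = 1.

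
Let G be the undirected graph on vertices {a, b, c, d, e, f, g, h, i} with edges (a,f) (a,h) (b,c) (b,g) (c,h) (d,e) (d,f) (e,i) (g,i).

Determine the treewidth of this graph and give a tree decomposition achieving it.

Treewidth 2.
One such decomposition:
Bags: B1 = {b, c, g}  B2 = {c, g, i}  B3 = {c, e, i}  B4 = {c, d, e}  B5 = {c, d, f}  B6 = {a, c, f}  B7 = {a, c, h}
Tree: B1–B2, B2–B3, B3–B4, B4–B5, B5–B6, B6–B7

The largest bag has 3 vertices, giving width 2; this decomposition certifies tw(G) ≤ 2. The edges c–b–g–i–e–d–f–a–h–c form a cycle, so G is not a tree and its treewidth is at least 2. Therefore the treewidth is 2.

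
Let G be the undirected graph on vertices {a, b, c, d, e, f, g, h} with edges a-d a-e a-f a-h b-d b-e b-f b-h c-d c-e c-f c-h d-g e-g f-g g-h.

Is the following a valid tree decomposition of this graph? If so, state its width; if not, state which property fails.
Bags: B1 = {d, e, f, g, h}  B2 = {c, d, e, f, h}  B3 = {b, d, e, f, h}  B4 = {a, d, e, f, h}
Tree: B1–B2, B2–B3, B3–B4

Checking the three conditions: (i) the bags cover all of {a, b, c, d, e, f, g, h}; (ii) for each edge, some bag contains both endpoints; (iii) the bags containing any fixed vertex form a subtree. All hold, so the decomposition is valid with width 5 − 1 = 4.

Yes; width 4.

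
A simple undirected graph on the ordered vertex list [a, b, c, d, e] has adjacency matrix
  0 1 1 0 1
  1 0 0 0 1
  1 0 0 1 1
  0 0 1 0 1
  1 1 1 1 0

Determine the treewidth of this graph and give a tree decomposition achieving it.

Treewidth 2.
One such decomposition:
Bags: B1 = {a, c, e}  B2 = {a, b, e}  B3 = {c, d, e}
Tree: B1–B2, B1–B3

The largest bag has 3 vertices, giving width 2; this decomposition certifies tw(G) ≤ 2. Conversely, {c, d, e} is a clique of size 3, and the vertices of any clique must share a bag in every tree decomposition; so some bag has ≥ 3 vertices and tw(G) ≥ 2. Combining the bounds, tw(G) = 2.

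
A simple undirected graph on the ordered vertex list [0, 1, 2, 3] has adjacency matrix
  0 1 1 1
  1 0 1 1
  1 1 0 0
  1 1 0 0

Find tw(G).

2

A width-2 tree decomposition is:
Bags: B1 = {0, 1, 2}  B2 = {0, 1, 3}
Tree: B1–B2
Each bag holds 3 vertices, so the decomposition has width 2, which upper-bounds the treewidth. Conversely, {0, 1, 2} is a clique of size 3, and the vertices of any clique must share a bag in every tree decomposition; so some bag has ≥ 3 vertices and tw(G) ≥ 2. Therefore the treewidth is 2.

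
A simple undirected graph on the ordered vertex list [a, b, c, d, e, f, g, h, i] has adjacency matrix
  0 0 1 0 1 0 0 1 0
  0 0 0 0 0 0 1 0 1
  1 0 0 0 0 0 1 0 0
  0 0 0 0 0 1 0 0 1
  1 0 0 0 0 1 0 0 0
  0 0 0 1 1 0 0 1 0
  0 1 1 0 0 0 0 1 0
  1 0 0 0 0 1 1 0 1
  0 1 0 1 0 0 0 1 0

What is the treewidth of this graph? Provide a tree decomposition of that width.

The largest bag has 4 vertices, giving width 3; this decomposition certifies tw(G) ≤ 3. For the lower bound: the 4 vertex sets {a,c,e}, {f}, {h}, {b,d,g,i} are disjoint, each induces a connected subgraph, and every pair is joined by at least one edge of G. Contracting each set to a single vertex therefore yields K_{4} as a minor, and since treewidth is minor-monotone, tw(G) ≥ tw(K_{4}) = 3. Hence tw(G) = 3 exactly.

Treewidth 3.
One such decomposition:
Bags: B1 = {a, c, e, f}  B2 = {a, c, f, h}  B3 = {c, f, g, h}  B4 = {d, f, g, h}  B5 = {d, g, h, i}  B6 = {b, d, g, i}
Tree: B1–B2, B2–B3, B3–B4, B4–B5, B5–B6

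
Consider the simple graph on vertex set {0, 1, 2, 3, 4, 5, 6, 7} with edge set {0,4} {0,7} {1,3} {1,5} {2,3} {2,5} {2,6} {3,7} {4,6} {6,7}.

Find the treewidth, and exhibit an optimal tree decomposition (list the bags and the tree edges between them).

Every bag has size at most 3, so the width is 3 − 1 = 2 and tw(G) ≤ 2. For the lower bound, G contains the cycle 0–4–6–7–0, so G is not a forest; only forests have treewidth ≤ 1, hence tw(G) ≥ 2. Therefore the treewidth is 2.

Treewidth 2.
Bags: B1 = {0, 4, 7}  B2 = {4, 6, 7}  B3 = {3, 6, 7}  B4 = {2, 3, 6}  B5 = {1, 2, 3}  B6 = {1, 2, 5}
Tree: B1–B2, B2–B3, B3–B4, B4–B5, B5–B6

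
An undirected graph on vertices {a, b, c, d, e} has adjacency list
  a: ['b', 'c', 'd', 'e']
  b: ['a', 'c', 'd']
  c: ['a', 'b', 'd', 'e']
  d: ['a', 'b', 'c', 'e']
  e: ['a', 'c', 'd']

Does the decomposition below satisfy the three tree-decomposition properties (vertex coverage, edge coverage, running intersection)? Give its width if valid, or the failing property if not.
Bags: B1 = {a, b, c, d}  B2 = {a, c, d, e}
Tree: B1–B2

Yes; width 3.

Every vertex of G appears in some bag (union = {a, b, c, d, e}); every edge is covered by a bag; and for each vertex v the set of bags containing v is connected in the bag tree. The decomposition is therefore valid. The largest bag has 4 vertices, so the width is 3.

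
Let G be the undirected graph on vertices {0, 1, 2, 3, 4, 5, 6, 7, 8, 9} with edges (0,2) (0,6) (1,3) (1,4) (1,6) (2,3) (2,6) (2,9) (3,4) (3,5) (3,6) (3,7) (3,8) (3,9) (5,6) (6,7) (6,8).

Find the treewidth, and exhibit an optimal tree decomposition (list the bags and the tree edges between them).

Treewidth 2.
One optimal decomposition is:
Bags: B1 = {1, 3, 6}  B2 = {3, 5, 6}  B3 = {3, 6, 8}  B4 = {1, 3, 4}  B5 = {2, 3, 6}  B6 = {3, 6, 7}  B7 = {0, 2, 6}  B8 = {2, 3, 9}
Tree: B1–B2, B1–B3, B1–B4, B3–B5, B3–B6, B5–B7, B5–B8

Each bag holds 3 vertices, so the decomposition has width 2, which upper-bounds the treewidth. On the other hand G contains the 3-clique {0, 2, 6}. A clique must lie in a single bag of any decomposition, so no decomposition can have width below 2. The upper and lower bounds meet at 2, so that is the treewidth.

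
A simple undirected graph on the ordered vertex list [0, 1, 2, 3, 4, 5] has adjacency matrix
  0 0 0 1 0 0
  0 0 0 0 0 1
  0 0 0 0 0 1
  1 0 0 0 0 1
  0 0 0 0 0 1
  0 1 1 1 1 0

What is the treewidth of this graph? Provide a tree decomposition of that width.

Treewidth 1.
One optimal decomposition is:
Bags: B1 = {2, 5}  B2 = {3, 5}  B3 = {4, 5}  B4 = {0, 3}  B5 = {1, 5}
Tree: B1–B2, B1–B3, B2–B4, B1–B5

Each bag holds 2 vertices, so the decomposition has width 1, which upper-bounds the treewidth. Since G has at least one edge (e.g. 2–5), it is not an edgeless graph, so tw(G) ≥ 1. Hence tw(G) = 1 exactly.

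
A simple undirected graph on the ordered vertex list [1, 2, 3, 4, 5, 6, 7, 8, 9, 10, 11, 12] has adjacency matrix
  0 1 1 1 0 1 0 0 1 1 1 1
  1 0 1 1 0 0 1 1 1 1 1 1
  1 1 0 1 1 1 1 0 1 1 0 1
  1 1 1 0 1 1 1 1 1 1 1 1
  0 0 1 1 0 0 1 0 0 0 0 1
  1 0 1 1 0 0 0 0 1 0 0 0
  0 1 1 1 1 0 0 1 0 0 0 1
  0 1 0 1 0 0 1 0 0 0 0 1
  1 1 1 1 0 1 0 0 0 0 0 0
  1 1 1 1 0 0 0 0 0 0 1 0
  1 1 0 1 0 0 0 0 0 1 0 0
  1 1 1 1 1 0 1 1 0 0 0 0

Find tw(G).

4

A width-4 tree decomposition is:
Bags: B1 = {2, 3, 4, 7, 12}  B2 = {1, 2, 3, 4, 12}  B3 = {1, 2, 3, 4, 10}  B4 = {1, 2, 3, 4, 9}  B5 = {2, 4, 7, 8, 12}  B6 = {1, 2, 4, 10, 11}  B7 = {1, 3, 4, 6, 9}  B8 = {3, 4, 5, 7, 12}
Tree: B1–B2, B2–B3, B3–B4, B1–B5, B3–B6, B4–B7, B1–B8
Every bag has size at most 5, so the width is 5 − 1 = 4 and tw(G) ≤ 4. On the other hand G contains the 5-clique {2, 4, 7, 8, 12}. A clique must lie in a single bag of any decomposition, so no decomposition can have width below 4. Combining the bounds, tw(G) = 4.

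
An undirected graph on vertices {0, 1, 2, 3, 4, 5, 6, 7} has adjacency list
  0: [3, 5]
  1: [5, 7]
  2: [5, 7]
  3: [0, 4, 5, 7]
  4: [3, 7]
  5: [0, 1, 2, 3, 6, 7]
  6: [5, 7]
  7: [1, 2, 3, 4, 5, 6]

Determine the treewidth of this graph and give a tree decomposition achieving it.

Each bag holds 3 vertices, so the decomposition has width 2, which upper-bounds the treewidth. For the lower bound, the 3 vertices {3, 4, 7} are pairwise adjacent, and any tree decomposition puts a clique entirely inside one bag — forcing width ≥ 2. The upper and lower bounds meet at 2, so that is the treewidth.

Treewidth 2.
One such decomposition:
Bags: B1 = {3, 5, 7}  B2 = {2, 5, 7}  B3 = {0, 3, 5}  B4 = {3, 4, 7}  B5 = {5, 6, 7}  B6 = {1, 5, 7}
Tree: B1–B2, B1–B3, B1–B4, B2–B5, B2–B6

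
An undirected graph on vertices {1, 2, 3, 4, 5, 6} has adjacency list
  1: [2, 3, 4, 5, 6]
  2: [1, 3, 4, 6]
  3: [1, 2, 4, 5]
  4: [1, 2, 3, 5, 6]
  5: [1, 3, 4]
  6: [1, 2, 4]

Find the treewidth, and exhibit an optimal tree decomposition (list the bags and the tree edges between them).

Treewidth 3.
Bags: B1 = {1, 2, 4, 6}  B2 = {1, 2, 3, 4}  B3 = {1, 3, 4, 5}
Tree: B1–B2, B2–B3

The largest bag has 4 vertices, giving width 3; this decomposition certifies tw(G) ≤ 3. For the lower bound, the 4 vertices {1, 2, 3, 4} are pairwise adjacent, and any tree decomposition puts a clique entirely inside one bag — forcing width ≥ 3. Combining the bounds, tw(G) = 3.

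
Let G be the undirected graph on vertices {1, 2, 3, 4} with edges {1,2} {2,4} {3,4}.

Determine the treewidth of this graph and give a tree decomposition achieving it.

Each bag holds 2 vertices, so the decomposition has width 1, which upper-bounds the treewidth. G has an edge, so its treewidth is at least 1. The upper and lower bounds meet at 1, so that is the treewidth.

Treewidth 1.
One such decomposition:
Bags: B1 = {3, 4}  B2 = {2, 4}  B3 = {1, 2}
Tree: B1–B2, B2–B3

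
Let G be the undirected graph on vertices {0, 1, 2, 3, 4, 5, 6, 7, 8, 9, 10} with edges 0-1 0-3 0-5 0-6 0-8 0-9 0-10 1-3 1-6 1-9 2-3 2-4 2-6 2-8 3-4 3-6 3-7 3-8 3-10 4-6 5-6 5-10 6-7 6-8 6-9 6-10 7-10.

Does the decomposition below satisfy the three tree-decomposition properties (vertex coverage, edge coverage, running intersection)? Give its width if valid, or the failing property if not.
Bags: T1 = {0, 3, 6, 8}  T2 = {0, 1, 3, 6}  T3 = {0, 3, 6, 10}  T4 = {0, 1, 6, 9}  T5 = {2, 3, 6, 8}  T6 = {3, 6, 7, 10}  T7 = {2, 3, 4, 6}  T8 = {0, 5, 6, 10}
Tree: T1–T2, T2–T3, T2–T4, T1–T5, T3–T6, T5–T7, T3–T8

Yes; width 3.

Vertex coverage: the bags together contain {0, 1, 2, 3, 4, 5, 6, 7, 8, 9, 10}, the full vertex set. Edge coverage: each edge of G has both endpoints in at least one bag. Running intersection: for every vertex, the bags containing it form a connected subtree. All three properties hold, so this is a valid tree decomposition of width max|bag| − 1 = 3, and hence tw(G) ≤ 3.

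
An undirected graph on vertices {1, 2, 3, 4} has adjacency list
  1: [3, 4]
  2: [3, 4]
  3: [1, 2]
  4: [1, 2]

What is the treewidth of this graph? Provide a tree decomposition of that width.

Every bag has size at most 3, so the width is 3 − 1 = 2 and tw(G) ≤ 2. For the lower bound, G contains the cycle 2–4–1–3–2, so G is not a forest; only forests have treewidth ≤ 1, hence tw(G) ≥ 2. Therefore the treewidth is 2.

Treewidth 2.
One such decomposition:
Bags: B1 = {1, 2, 4}  B2 = {1, 2, 3}
Tree: B1–B2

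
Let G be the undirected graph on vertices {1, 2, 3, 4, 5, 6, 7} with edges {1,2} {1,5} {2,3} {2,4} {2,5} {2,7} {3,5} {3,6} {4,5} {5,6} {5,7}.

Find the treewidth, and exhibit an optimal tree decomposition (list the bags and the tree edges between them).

Treewidth 2.
Bags: B1 = {1, 2, 5}  B2 = {2, 4, 5}  B3 = {2, 3, 5}  B4 = {3, 5, 6}  B5 = {2, 5, 7}
Tree: B1–B2, B2–B3, B3–B4, B2–B5

Each bag holds 3 vertices, so the decomposition has width 2, which upper-bounds the treewidth. For the lower bound, the 3 vertices {1, 2, 5} are pairwise adjacent, and any tree decomposition puts a clique entirely inside one bag — forcing width ≥ 2. Therefore the treewidth is 2.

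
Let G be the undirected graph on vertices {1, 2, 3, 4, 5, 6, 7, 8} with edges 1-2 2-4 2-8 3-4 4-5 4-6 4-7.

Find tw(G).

1

A width-1 tree decomposition is:
Bags: B1 = {2, 4}  B2 = {1, 2}  B3 = {4, 6}  B4 = {4, 5}  B5 = {3, 4}  B6 = {2, 8}  B7 = {4, 7}
Tree: B1–B2, B1–B3, B3–B4, B1–B5, B2–B6, B1–B7
Each bag holds 2 vertices, so the decomposition has width 1, which upper-bounds the treewidth. Since G has at least one edge (e.g. 4–2), it is not an edgeless graph, so tw(G) ≥ 1. Combining the bounds, tw(G) = 1.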